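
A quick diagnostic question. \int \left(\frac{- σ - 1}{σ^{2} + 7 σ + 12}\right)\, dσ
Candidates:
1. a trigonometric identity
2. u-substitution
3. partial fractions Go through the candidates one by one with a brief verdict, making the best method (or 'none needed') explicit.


Method: partial fractions — break σ^{2} + 7 σ + 12 into its roots and the integral splits into logarithm-sized bites.
- a trigonometric identity — with no trigonometric functions present, identity rewriting has no target.
- u-substitution — no subexpression of the integrand serves as a whole-integral substitution inner — individual terms may offer their own, but none carries its derivative as a factor of the full integrand; a working change of variable would have to be constructed from outside the expression.
- partial fractions: applies; the problem has the shape this method handles.


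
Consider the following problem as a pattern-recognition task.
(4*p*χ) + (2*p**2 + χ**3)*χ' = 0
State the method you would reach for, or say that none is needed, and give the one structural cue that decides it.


Technique: the exact-equation method — take the mixed partials of 4*p*χ and 2*p**2 + χ**3: they are equal, which certifies an exact differential.


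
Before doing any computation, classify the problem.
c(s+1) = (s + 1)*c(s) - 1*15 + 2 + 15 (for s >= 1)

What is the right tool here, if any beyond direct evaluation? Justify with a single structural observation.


Diagnosis: a summation factor — one step of memory with a weight s + 1 that changes as the index grows — the summation-factor construction is built for this.


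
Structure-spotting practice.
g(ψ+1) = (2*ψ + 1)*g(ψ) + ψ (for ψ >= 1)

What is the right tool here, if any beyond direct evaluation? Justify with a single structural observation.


Method: a summation factor — one-term recursion with variable weight 2*ψ + 1 is solved by product normalization, not by root-finding.


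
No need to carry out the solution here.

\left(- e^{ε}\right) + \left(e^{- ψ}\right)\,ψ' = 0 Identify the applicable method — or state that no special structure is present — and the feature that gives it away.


Verdict: separation of variables — all dependence on the two variables factors apart, the defining separable shape. The equation is exact as it stands too — a potential function exists — though separation reads the split structure directly.


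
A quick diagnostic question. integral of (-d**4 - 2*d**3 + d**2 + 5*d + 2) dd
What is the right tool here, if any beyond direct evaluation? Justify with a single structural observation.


Method: no special technique — nothing composite, nothing rational, nothing trigonometric — each constant-multiple power of d integrates by the power rule alone.


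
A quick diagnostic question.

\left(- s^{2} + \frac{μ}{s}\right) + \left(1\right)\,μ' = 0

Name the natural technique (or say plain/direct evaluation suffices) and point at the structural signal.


Best approach: a linear integrating factor — the unknown enters only to the first power against a nonzero forcing term — the integrating-factor template applies directly.


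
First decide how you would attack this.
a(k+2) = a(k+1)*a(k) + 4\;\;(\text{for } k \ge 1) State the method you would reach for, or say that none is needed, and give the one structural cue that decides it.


Technique: no special technique — the map from one term to the next is curved, not linear, so linear closed-form machinery does not attach.


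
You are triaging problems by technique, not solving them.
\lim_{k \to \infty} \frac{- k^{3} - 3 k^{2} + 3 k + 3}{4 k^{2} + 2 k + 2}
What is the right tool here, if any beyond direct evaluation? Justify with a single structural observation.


Technique: dominant-term comparison — divide by the highest power of k present: lower-order terms vanish and the dominant ratio remains. As a single quotient, the ∞/∞ shape would yield to repeated differentiation as well — the growth comparison gets there in one look.


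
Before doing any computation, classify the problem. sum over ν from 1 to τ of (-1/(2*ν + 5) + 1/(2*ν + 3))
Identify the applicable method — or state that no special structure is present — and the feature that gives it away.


Method: telescoping — spot the paired structure — each term adds 1/(2*ν + 3) and subtracts its successor value, which the next term restores: the definition of a telescoping chain.


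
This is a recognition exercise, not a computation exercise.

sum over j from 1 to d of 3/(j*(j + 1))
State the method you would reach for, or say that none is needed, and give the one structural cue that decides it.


Diagnosis: telescoping — 3/(j*(j + 1)) decomposes into shift-paired simple fractions; the series telescopes to finitely many boundary pieces.


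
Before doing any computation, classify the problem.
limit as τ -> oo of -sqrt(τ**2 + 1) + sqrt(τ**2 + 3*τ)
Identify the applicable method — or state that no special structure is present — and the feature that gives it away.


Diagnosis: conjugate multiplication — two divergent pieces with a minus sign between them and a radical in the mix: rationalize sqrt(τ**2 + 3*τ) - sqrt(τ**2 + 1) before any limit law applies.


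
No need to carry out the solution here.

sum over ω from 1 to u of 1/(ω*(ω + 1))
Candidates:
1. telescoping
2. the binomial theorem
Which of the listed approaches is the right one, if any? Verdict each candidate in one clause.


Technique: telescoping — integer-spaced poles in 1/(ω*(ω + 1)) are the telescoping signature in disguise.
- telescoping: yes — fits the structure here.
- the binomial theorem: there is no sum-raised-to-a-power identity hiding in these terms.


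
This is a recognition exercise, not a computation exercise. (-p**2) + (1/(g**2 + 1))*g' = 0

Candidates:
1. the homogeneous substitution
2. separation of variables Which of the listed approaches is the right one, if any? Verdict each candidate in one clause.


Best approach: separation of variables — one side of the product carries the independent variable, the other the unknown — the textbook separation shape.
- the homogeneous substitution — solved for the derivative, the right side changes under joint scaling of the two variables.
- separation of variables — yes — fits the structure here.


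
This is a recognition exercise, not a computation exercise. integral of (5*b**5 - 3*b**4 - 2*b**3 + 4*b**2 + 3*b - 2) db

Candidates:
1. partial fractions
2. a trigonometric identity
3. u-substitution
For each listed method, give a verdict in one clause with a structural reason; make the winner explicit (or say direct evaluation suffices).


Best approach: no special technique — the integrand is a sum of constant multiples of powers of b — integrate term by term.
- partial fractions — the expression is not a ratio of polynomials that decomposes further.
- a trigonometric identity — with no trigonometric functions present, identity rewriting has no target.
- u-substitution: no substitution does more than relabel what direct integration already handles.


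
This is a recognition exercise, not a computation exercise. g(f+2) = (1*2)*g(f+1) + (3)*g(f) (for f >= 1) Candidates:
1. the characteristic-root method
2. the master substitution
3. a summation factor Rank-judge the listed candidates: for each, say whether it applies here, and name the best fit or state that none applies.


Best approach: the characteristic-root method — no index-dependence in the weights and nothing inhomogeneous: classic characteristic-equation setup.
- the characteristic-root method: a fit — the right tool for this form.
- the master substitution: the recursion steps by a constant offset, so exponential reindexing is pointless.
- a summation factor — the recurrence reaches back more than one step, outside the first-order family a summation factor normalizes.


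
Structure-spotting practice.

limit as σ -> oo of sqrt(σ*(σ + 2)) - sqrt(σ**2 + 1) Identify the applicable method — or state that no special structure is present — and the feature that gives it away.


Verdict: conjugate multiplication — this difference gives up after one conjugate multiplication — the radical structure cancels against its conjugate.


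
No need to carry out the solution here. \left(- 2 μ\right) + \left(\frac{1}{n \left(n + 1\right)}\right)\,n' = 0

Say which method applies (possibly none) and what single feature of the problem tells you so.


Verdict: separation of variables — separating collects all n-dependence with the derivative and leaves all μ-dependence opposite: variables separate. This doubles as a Bernoulli equation in the unknown as written; dividing and integrating works on it directly.


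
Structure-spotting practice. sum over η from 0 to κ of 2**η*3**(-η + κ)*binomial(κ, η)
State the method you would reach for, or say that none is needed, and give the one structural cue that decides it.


Diagnosis: the binomial theorem — binomial(κ, η) weighting matched powers of 2 and 3 is the expanded form of (2 + 3)^κ — fold it back up.


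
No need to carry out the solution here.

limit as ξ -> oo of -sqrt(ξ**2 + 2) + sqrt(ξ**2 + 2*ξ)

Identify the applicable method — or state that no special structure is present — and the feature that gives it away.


Diagnosis: conjugate multiplication — the ∞ − ∞ radical form is the exact trigger for the conjugate maneuver.


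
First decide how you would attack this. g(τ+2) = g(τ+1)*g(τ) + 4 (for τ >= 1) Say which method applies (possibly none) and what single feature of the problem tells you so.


Technique: no special technique — the new term depends nonlinearly on the old ones, which disqualifies every superposition-based technique.


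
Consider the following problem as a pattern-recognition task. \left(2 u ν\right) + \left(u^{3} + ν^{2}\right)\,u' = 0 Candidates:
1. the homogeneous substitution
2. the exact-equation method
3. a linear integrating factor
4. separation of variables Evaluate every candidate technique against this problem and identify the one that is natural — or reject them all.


Verdict: the exact-equation method — check exactness first: here it holds (2 u ν, u^{3} + ν^{2} have matching cross partials), so no integrating factor is needed.
- the homogeneous substitution: the slope does not depend on the ratio of the variables alone.
- the exact-equation method: a fit — the right tool for this form.
- a linear integrating factor: the unknown enters nonlinearly (through a power, a denominator, or a transcendental function), which the linear integrating-factor recipe cannot absorb as-is — any repair would come from a preliminary substitution, not the factor.
- separation of variables: the two dependences are entangled, not a clean product of one-variable pieces.


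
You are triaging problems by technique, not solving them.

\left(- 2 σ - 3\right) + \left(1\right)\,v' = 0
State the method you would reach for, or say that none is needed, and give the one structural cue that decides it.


Technique: no special technique — solved for the derivative, no v appears — this is antidifferentiation in σ wearing ODE clothing.


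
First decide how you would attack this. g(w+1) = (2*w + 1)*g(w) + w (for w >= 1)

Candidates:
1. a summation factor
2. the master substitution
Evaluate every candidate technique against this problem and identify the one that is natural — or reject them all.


Diagnosis: a summation factor — first-order linear but the coefficient 2*w + 1 moves with the index — divide by the cumulative product and telescope.
- a summation factor: yes, a natural case for it.
- the master substitution — the recursion shifts the index rather than dividing it.


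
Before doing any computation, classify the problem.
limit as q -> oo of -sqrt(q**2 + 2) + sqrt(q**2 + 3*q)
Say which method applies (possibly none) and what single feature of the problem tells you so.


Technique: conjugate multiplication — an infinity-minus-infinity difference with a surviving radical — multiply by the conjugate to cancel the divergence.


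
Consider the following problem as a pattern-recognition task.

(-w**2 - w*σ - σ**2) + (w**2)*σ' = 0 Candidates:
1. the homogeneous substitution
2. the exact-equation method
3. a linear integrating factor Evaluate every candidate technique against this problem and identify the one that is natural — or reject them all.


Verdict: the homogeneous substitution — solved for the derivative, the right side is unchanged under scaling w and σ together — it depends only on the ratio σ/w, so substitute a single ratio variable.
- the homogeneous substitution — a fit — the right tool for this form.
- the exact-equation method — the cross partial derivatives disagree, so no single potential exists.
- a linear integrating factor: the unknown enters nonlinearly (through a power, a denominator, or a transcendental function), which the linear integrating-factor recipe cannot absorb as-is — any repair would come from a preliminary substitution, not the factor.


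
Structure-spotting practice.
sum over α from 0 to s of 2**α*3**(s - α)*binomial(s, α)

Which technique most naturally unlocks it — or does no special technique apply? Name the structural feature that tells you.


Best approach: the binomial theorem — the summand is term α of a binomial expansion in 2 and 3; the whole sum is a single power.


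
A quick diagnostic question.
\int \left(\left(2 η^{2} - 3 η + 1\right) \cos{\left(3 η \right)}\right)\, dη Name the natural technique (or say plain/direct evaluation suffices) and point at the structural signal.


Diagnosis: integration by parts — the integrand splits as 2 η^{2} - 3 η + 1 times \cos{\left(3 η \right)} — repeatedly differentiating the polynomial part kills it, which is the parts ladder.


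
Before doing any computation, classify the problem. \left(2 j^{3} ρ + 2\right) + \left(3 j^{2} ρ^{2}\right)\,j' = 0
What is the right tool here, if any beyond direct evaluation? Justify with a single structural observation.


Best approach: the exact-equation method — 2 j^{3} ρ + 2 and 3 j^{2} ρ^{2} pass the exactness check on the nose, so no integrating factor in ρ or j is needed at all.


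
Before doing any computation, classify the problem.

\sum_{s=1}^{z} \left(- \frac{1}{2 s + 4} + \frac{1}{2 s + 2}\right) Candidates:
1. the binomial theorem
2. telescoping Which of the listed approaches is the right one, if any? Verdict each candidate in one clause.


Diagnosis: telescoping — the summand is \frac{1}{2 s + 2} minus the same expression shifted by one, so consecutive terms cancel in pairs.
- the binomial theorem — the terms do not reassemble into a binomial power.
- telescoping — yes, a natural case for it.


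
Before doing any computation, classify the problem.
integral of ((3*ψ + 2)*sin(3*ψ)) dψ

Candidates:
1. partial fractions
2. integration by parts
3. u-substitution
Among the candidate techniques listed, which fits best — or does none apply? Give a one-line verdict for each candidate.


Verdict: integration by parts — differentiate 3*ψ + 2, integrate sin(3*ψ): each pass lowers the polynomial degree, so parts terminates.
- partial fractions: there is no rational-function structure to decompose.
- integration by parts — a fit — the right tool for this form.
- u-substitution: no subexpression of the integrand serves as a whole-integral substitution inner — individual terms may offer their own, but none carries its derivative as a factor of the full integrand; a working change of variable would have to be constructed from outside the expression.


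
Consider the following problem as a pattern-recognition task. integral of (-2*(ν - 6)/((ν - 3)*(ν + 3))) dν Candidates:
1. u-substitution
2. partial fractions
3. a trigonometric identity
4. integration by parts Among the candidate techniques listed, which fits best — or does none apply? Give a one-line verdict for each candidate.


Verdict: partial fractions — a proper rational integrand whose denominator splits into simpler factors — decompose into partial fractions first.
- u-substitution: no subexpression of the integrand serves as a whole-integral substitution inner — individual terms may offer their own, but none carries its derivative as a factor of the full integrand; a working change of variable would have to be constructed from outside the expression.
- partial fractions — yes, a natural case for it.
- a trigonometric identity — with no trigonometric functions present, identity rewriting has no target.
- integration by parts — there is no nonconstant-polynomial-times-kernel split with an exp, sine, cosine (degree-1 argument), or logarithm partner.


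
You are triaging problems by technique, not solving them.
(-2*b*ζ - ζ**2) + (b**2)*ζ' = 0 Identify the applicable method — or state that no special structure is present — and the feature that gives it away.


Verdict: the homogeneous substitution — the slope's numerator and denominator share total degree; set v = ζ/b and the equation drops to separable form. This doubles as a Bernoulli equation in the unknown as written; the homogeneous route needs no setup at all.


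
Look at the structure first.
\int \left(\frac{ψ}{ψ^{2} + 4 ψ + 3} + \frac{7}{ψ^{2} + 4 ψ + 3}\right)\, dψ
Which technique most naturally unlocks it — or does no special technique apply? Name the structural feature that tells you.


Verdict: partial fractions — the bottom factors while the top stays lower-degree — split into simple fractions and integrate piece by piece.


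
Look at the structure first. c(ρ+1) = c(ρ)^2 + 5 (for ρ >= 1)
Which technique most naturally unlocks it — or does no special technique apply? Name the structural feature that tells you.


Best approach: no special technique — each new value is a nonlinear function of earlier ones — scaling arguments and superposition both fail.


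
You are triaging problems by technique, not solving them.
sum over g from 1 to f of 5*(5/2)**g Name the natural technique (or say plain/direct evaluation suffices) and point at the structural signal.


Method: the geometric series formula — check a ratio of consecutive terms: it is 5/2, independent of the index, so the geometric formula closes the sum.


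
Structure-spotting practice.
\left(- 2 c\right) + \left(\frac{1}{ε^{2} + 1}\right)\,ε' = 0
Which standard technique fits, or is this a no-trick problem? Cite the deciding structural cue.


Method: separation of variables — solved for the derivative, the right side splits multiplicatively into a function of each variable alone — divide and integrate each side. The equation is exact as it stands too — a potential function exists — though separation reads the split structure directly.


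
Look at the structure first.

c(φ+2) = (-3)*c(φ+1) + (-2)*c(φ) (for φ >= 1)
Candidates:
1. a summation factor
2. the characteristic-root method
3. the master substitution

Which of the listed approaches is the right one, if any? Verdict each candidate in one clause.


Method: the characteristic-root method — because shifting φ leaves the equation's coefficients unchanged, exponential trials reduce it to algebra.
- a summation factor: a summation factor telescopes one-step recursions; this one carries higher-order memory.
- the characteristic-root method: yes, a natural case for it.
- the master substitution: the recursion steps by a constant offset, so exponential reindexing is pointless.


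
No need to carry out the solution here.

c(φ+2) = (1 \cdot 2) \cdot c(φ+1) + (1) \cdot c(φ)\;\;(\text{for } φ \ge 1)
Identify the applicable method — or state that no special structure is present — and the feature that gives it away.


Best approach: the characteristic-root method — the recurrence is linear and homogeneous with constant coefficients, so the ansatz r^φ turns it into a polynomial equation for r.


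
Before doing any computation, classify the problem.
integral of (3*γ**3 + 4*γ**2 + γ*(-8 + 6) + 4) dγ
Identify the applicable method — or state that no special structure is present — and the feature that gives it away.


Method: no special technique — scan for structure and find none: constant multiples of powers of γ, integrate directly.


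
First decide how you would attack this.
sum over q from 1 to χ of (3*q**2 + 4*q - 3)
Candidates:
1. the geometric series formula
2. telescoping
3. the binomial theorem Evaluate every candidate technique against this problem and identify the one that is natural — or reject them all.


Diagnosis: no special technique — no ratio, no shift structure, no binomial pattern: sum the constant-multiple powers of q with known formulas.
- the geometric series formula — the ratio of consecutive terms depends on the index.
- telescoping: the terms as presented offer no neighboring cancellation — a telescoping rewrite may exist, but the displayed structure does not hand one over.
- the binomial theorem: the terms do not reassemble into a binomial power.


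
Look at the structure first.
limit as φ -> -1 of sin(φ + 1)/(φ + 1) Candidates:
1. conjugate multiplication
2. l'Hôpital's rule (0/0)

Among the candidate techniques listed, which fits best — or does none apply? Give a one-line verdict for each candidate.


Verdict: l'Hôpital's rule (0/0) — the 0/0 form at -1 is the signature situation for l'Hôpital's rule. Expanding numerator and denominator to first order gives the same value — the rule automates exactly that.
- conjugate multiplication — the conjugate move applies to radical differences, which this is not.
- l'Hôpital's rule (0/0) — applicable, and directly so.


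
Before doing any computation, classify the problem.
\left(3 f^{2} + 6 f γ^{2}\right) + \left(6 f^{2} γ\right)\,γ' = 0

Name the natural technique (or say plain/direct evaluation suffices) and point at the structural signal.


Best approach: the exact-equation method — checking ∂/∂γ of 3 f^{2} + 6 f γ^{2} against ∂/∂f of 6 f^{2} γ: they match — the equation is exact as it stands.


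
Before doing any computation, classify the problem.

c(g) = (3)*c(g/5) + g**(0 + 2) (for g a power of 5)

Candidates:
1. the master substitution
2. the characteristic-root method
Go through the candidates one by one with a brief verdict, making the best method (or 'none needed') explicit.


Method: the master substitution — divide-the-index recursion (g/5 inside the call) straightens out once the index is rewritten as 5^m.
- the master substitution — yes, a natural case for it.
- the characteristic-root method — the recursion divides its index rather than shifting it — outside the constant-shift family the root method covers.


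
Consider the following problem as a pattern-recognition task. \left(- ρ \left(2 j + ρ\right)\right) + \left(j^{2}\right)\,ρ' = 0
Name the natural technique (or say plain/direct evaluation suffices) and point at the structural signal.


Diagnosis: the homogeneous substitution — the slope's numerator and denominator share total degree; set v = ρ/j and the equation drops to separable form. A Bernoulli substitution is a fair alternative on this equation directly; the homogeneous reading takes it as given.


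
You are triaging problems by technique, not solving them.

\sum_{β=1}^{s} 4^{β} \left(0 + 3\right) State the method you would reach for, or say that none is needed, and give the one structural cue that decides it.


Method: the geometric series formula — each term is 4 times the previous one, so the geometric-series formula applies directly.


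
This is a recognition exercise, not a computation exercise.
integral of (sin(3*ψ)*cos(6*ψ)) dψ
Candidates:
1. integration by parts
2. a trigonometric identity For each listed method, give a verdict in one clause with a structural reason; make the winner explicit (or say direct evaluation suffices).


Verdict: a trigonometric identity — the identity turns sin(3*ψ)*cos(6*ψ) into two lone cosines/sines, each trivially integrable.
- integration by parts — not the fit here: there is no polynomial factor to ladder down — parts can still close the trigonometric product by recursion, though the identity rewrite is the direct route.
- a trigonometric identity — a fit — the right tool for this form.


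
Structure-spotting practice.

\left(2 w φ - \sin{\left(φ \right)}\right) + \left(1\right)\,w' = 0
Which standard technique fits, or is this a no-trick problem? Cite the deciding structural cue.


Best approach: a linear integrating factor — the unknown enters only to the first power against a nonzero forcing term — the integrating-factor template applies directly.


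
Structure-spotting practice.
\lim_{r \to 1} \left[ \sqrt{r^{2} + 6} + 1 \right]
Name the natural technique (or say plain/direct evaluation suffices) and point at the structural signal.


Best approach: no special technique — no zero denominators, no indeterminate clash at 1 — substitute and read off the value.


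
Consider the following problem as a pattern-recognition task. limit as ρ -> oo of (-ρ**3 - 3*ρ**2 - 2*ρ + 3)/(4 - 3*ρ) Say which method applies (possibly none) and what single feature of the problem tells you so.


Diagnosis: dominant-term comparison — growth-rate triage: the leading powers of ρ decide the limit, everything else is noise. As a single quotient, the ∞/∞ shape would yield to repeated differentiation as well — the growth comparison gets there in one look.


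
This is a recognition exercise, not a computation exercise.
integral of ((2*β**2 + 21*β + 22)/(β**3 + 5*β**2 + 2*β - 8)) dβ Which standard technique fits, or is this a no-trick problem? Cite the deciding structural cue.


Best approach: partial fractions — break β**3 + 5*β**2 + 2*β - 8 into its roots and the integral splits into logarithm-sized bites.


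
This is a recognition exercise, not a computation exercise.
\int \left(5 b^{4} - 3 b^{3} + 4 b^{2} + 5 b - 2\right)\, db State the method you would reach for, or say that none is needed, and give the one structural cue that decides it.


Diagnosis: no special technique — nothing composite, nothing rational, nothing trigonometric — each constant-multiple power of b integrates by the power rule alone.


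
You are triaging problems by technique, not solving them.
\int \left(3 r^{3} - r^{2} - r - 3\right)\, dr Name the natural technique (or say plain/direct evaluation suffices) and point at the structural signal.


Diagnosis: no special technique — scan for structure and find none: constant multiples of powers of r, integrate directly.


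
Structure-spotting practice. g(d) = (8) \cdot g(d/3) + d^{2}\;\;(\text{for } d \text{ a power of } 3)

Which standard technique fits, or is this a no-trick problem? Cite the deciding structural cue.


Verdict: the master substitution — treat m = log base 3 of d as the new clock: one recursion step advances m by one while d scales by 3.


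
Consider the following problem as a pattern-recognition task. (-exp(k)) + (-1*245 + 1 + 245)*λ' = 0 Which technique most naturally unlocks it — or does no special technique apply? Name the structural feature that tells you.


Method: no special technique — solved for the derivative, λ never appears on the right — this is a direct integration in k, not a differential-equations problem at heart.


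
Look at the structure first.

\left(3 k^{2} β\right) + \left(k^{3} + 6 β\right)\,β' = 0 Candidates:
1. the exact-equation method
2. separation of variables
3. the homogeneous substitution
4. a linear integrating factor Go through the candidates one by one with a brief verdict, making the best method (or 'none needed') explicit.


Verdict: the exact-equation method — equality of cross partials is the green light — assemble the potential function term by term.
- the exact-equation method: applicable, and directly so.
- separation of variables — no algebra isolates the independent variable on one side and the unknown on the other.
- the homogeneous substitution — solved for the derivative, the right side changes under joint scaling of the two variables.
- a linear integrating factor — a nonlinear term in the unknown puts this outside the integrating-factor template.


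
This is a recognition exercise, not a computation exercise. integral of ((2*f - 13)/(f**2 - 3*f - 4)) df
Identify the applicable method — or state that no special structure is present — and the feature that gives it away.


Method: partial fractions — the bottom factors while the top stays lower-degree — split into simple fractions and integrate piece by piece.


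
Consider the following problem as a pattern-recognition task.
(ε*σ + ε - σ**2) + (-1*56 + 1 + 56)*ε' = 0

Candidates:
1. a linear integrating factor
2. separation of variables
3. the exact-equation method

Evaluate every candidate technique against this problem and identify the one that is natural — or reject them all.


Diagnosis: a linear integrating factor — the unknown enters only to the first power against a nonzero forcing term — the integrating-factor template applies directly.
- a linear integrating factor — applies; the problem has the shape this method handles.
- separation of variables: the two dependences do not factor apart.
- the exact-equation method: the mixed-partials test fails on this split — it is not an exact differential as presented.


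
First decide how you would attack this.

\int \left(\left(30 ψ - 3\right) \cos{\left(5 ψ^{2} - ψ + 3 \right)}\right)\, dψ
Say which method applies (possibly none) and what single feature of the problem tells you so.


Best approach: u-substitution — 30 ψ - 3 matches the derivative of 5 ψ^{2} - ψ + 3 up to a constant; with u = 5 ψ^{2} - ψ + 3 the whole integrand folds into a function of u alone.


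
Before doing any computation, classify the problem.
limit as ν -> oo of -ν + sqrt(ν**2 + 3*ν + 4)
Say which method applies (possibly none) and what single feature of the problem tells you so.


Verdict: conjugate multiplication — the ∞ − ∞ radical form is the exact trigger for the conjugate maneuver.


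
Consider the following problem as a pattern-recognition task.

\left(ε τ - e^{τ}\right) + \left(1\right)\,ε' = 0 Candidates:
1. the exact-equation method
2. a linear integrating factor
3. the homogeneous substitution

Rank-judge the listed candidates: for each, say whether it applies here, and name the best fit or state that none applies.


Technique: a linear integrating factor — the equation is linear in ε with coefficient τ; multiplying by the integrating factor exp(∫τ) makes the left side a perfect derivative.
- the exact-equation method — the cross partial derivatives disagree, so no single potential exists.
- a linear integrating factor: a fit — the right tool for this form.
- the homogeneous substitution — rescaling both variables together changes the slope, so no ratio substitution collapses it.


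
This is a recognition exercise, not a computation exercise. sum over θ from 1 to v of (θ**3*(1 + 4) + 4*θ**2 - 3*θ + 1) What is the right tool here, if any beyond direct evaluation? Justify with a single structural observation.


Technique: no special technique — recognize the absence of structure: constant-multiple powers of θ summed plainly, no special method required.


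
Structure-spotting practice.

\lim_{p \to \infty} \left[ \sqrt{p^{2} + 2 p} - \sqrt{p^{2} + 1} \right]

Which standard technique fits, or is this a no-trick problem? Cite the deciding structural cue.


Technique: conjugate multiplication — both pieces blow up but their difference is finite; the conjugate trick rationalizes \sqrt{p^{2} + 2 p} - \sqrt{p^{2} + 1}.


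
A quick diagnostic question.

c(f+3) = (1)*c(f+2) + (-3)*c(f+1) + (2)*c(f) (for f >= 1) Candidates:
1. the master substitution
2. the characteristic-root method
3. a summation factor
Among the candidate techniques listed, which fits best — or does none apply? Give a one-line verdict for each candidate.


Diagnosis: the characteristic-root method — constant coefficients and linearity mean the ansatz r^f reduces it to solving the characteristic polynomial.
- the master substitution: the recursion steps by a constant offset, so exponential reindexing is pointless.
- the characteristic-root method — applicable, and directly so.
- a summation factor: a summation factor telescopes one-step recursions; this one carries higher-order memory.


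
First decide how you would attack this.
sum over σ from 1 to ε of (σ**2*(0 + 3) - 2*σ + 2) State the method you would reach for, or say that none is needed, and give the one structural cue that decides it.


Technique: no special technique — the sum is polynomial through and through; closed forms for each power of σ finish it directly.


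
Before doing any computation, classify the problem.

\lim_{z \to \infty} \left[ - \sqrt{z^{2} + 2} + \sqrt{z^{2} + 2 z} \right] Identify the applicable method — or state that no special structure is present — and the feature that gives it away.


Technique: conjugate multiplication — two divergent pieces with a minus sign between them and a radical in the mix: rationalize \sqrt{z^{2} + 2 z} - \sqrt{z^{2} + 2} before any limit law applies.


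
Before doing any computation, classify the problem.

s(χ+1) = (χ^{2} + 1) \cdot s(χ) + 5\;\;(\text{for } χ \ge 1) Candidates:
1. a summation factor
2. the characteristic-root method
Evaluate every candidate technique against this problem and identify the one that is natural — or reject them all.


Method: a summation factor — one-term recursion with variable weight χ^{2} + 1 is solved by product normalization, not by root-finding.
- a summation factor: applicable, and directly so.
- the characteristic-root method: an index-dependent weight blocks the pure exponential ansatz.


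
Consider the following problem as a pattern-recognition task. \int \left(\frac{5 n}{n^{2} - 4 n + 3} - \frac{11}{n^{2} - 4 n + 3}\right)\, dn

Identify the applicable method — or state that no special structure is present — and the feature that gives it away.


Verdict: partial fractions — a proper rational integrand whose denominator splits into simpler factors — decompose into partial fractions first.


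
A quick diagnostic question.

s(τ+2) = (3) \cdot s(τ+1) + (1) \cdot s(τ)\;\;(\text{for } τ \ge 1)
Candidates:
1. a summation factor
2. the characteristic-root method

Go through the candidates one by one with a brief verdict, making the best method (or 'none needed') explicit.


Best approach: the characteristic-root method — shift-invariance with fixed coefficients calls for exponential trials; the characteristic polynomial finds every r^τ.
- a summation factor: a summation factor telescopes one-step recursions; this one carries higher-order memory.
- the characteristic-root method — yes — fits the structure here.


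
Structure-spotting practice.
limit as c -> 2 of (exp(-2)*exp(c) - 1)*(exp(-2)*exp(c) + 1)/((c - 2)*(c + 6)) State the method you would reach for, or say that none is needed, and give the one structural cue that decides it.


Verdict: l'Hôpital's rule (0/0) — plug in 2: top and bottom both hit zero, so differentiate each and retry. Known elementary limits would finish this too — the rule just bypasses the case analysis.


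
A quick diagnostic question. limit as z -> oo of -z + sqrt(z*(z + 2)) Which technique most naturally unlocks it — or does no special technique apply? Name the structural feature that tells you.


Method: conjugate multiplication — sqrt(z*(z + 2)) and z both blow up, but their difference is tame once the conjugate rationalizes it.


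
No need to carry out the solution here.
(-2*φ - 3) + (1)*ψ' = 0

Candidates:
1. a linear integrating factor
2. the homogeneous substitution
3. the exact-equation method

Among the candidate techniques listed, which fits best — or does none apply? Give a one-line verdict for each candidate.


Technique: no special technique — the slope is a function of φ alone, so integrate both sides directly.
- a linear integrating factor: with the unknown absent the integrating factor is a formality; direct integration is the working structure.
- the homogeneous substitution — solved for the derivative, the right side changes under joint scaling of the two variables.
- the exact-equation method: no dependence on the unknown anywhere: exactness is a label without content here.


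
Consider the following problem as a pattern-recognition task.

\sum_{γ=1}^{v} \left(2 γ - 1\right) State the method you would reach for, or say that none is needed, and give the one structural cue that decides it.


Verdict: no special technique — no cancellation, no constant ratio, no binomial weights — just polynomial terms summed directly.


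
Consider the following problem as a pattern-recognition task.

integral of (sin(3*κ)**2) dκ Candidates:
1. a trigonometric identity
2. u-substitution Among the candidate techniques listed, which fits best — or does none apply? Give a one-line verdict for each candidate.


Diagnosis: a trigonometric identity — sin(3*κ)**2 is the textbook power-reduction case — identities first, antiderivatives second.
- a trigonometric identity: applicable, and directly so.
- u-substitution: no subexpression of the integrand pairs with its own derivative as a factor — individual terms may offer their own substitutions, but any change of variable covering the whole integral would have to be constructed from outside the expression.


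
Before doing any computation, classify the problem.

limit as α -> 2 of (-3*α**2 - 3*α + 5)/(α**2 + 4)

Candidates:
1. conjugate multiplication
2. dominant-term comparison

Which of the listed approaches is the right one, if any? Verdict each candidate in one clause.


Diagnosis: no special technique — the expression is continuous at the evaluation point — substitute directly; no indeterminate form appears.
- conjugate multiplication: no divergent radical difference is present for a conjugate pair to cancel.
- dominant-term comparison — no dominant-degree comparison decides it.


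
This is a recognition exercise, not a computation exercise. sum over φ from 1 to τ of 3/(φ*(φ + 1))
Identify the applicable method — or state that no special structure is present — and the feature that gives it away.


Best approach: telescoping — rewrite 3/(φ*(φ + 1)) as simple fractions and successive terms eat each other — only the edges survive.


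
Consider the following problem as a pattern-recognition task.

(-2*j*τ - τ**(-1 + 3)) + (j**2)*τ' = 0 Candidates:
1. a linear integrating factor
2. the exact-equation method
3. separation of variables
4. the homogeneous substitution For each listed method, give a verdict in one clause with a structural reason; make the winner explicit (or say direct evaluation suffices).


Diagnosis: the homogeneous substitution — the slope's numerator and denominator have matching total degree, so it depends only on τ/j and the ratio substitution collapses it. Rearranged, this also fits the Bernoulli template directly; the homogeneous substitution reads the structure without the rearrangement.
- a linear integrating factor: a nonlinear term in the unknown puts this outside the integrating-factor template.
- the exact-equation method: the mixed-partials test fails on this split — it is not an exact differential as presented.
- separation of variables: no algebra isolates the independent variable on one side and the unknown on the other.
- the homogeneous substitution: a fit — the right tool for this form.


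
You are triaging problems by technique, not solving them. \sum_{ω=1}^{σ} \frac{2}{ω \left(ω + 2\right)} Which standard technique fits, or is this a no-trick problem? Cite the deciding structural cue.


Best approach: telescoping — integer-spaced poles in \frac{2}{ω \left(ω + 2\right)} are the telescoping signature in disguise.
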